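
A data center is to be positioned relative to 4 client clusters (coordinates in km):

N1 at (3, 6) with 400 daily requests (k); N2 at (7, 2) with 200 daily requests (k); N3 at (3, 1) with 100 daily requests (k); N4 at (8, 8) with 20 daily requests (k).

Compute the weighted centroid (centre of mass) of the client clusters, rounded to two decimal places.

The minimiser of Σwᵢ‖p−pᵢ‖² is the weighted centroid p* = (Σwᵢpᵢ)/(Σwᵢ).
Σwᵢ = 720.
Σwᵢxᵢ = 400·3 + 200·7 + 100·3 + 20·8 = 3060.
Σwᵢyᵢ = 400·6 + 200·2 + 100·1 + 20·8 = 3060.
x* = 3060/720 = 4.25, y* = 3060/720 = 4.25.

(4.25, 4.25)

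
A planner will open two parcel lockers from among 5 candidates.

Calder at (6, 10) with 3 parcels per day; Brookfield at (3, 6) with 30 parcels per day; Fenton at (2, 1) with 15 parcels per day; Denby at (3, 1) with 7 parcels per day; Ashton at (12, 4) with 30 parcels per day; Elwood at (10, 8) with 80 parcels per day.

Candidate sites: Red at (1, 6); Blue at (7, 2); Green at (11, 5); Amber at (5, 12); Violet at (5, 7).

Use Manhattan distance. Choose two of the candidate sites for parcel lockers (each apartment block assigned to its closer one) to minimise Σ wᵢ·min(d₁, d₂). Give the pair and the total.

{Red, Green}, total 606

Evaluate every pair (each demand assigned to the nearer of the two):
  {Red, Green}: total = 606
  {Green, Violet}: total = 673
  {Blue, Green}: total = 772
  {Green, Amber}: total = 908
  {Blue, Violet}: total = 917
  {Red, Violet}: total = 991
  {Amber, Violet}: total = 1070
  {Red, Blue}: total = 1142
  {Blue, Amber}: total = 1304
  {Red, Amber}: total = 1318
Best pair: {Red, Green} with total 606.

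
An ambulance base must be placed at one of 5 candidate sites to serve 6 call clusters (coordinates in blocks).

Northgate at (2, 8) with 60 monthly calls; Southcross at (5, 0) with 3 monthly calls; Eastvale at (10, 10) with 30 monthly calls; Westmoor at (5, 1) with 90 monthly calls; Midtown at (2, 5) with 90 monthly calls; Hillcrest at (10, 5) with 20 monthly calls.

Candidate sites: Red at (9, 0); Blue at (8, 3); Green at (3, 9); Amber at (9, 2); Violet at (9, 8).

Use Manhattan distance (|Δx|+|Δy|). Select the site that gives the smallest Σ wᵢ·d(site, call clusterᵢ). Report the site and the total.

Green, total 1963 blocks

Total weighted distance at each candidate:
  Red (9, 0): total = 2892
  Blue (8, 3): total = 2198
  Green (3, 9): total = 1963
  Amber (9, 2): total = 2498
  Violet (9, 8): total = 2516
Minimum is at Green with total 1963 blocks.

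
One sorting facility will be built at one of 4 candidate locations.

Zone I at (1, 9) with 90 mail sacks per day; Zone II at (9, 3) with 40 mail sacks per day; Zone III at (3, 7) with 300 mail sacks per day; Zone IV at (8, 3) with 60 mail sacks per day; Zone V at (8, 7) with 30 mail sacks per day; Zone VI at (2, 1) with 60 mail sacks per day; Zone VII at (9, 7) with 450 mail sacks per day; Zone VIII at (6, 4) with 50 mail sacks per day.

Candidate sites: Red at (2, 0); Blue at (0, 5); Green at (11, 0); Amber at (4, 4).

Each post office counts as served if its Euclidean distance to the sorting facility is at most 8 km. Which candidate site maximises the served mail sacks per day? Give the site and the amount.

Amber, covering 1080

Coverage radius r = 8 km; a point is covered iff (Δx)²+(Δy)² ≤ 8² = 64.
  Red (2, 0): covers {Zone II, Zone III, Zone IV, Zone VI, Zone VIII} → 510
  Blue (0, 5): covers {Zone I, Zone III, Zone VI, Zone VIII} → 500
  Green (11, 0): covers {Zone II, Zone IV, Zone V, Zone VII, Zone VIII} → 630
  Amber (4, 4): covers {Zone I, Zone II, Zone III, Zone IV, Zone V, Zone VI, Zone VII, Zone VIII} → 1080
Maximum coverage at Amber: 1080 mail sacks per day.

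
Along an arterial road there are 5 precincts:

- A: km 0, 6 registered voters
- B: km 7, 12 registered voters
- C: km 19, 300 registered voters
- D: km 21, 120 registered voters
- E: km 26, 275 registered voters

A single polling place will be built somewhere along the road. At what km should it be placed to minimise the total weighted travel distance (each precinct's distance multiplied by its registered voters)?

For a sum of weighted absolute distances on a line, the optimum is the weighted median (not the mean). Total weight W = 713; half-weight = 356.5.
Sort by position and accumulate weight:
  km 0 (A, w=6) → cum 6
  km 7 (B, w=12) → cum 18
  km 19 (C, w=300) → cum 318
  km 21 (D, w=120) → cum 438  ≥ 356.5 → median here
  km 26 (E, w=275) → cum 713
Optimal location: km 21.

x = 21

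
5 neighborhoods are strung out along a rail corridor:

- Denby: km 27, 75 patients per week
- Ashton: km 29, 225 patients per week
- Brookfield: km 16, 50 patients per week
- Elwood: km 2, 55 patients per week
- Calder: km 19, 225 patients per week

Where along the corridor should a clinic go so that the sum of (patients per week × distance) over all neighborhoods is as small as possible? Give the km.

For a sum of weighted absolute distances on a line, the optimum is the weighted median (not the mean). Total weight W = 630; half-weight = 315.
Sort by position and accumulate weight:
  km 2 (Elwood, w=55) → cum 55
  km 16 (Brookfield, w=50) → cum 105
  km 19 (Calder, w=225) → cum 330  ≥ 315 → median here
  km 27 (Denby, w=75) → cum 405
  km 29 (Ashton, w=225) → cum 630
Optimal location: km 19.

x = 19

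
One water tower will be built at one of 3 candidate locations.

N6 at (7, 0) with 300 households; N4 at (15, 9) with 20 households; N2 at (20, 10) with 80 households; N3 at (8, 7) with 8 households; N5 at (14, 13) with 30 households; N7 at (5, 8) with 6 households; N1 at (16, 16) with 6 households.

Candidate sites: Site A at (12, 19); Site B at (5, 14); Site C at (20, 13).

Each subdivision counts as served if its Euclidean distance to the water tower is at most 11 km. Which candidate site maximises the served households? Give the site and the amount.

Site C, covering 136

Coverage radius r = 11 km; a point is covered iff (Δx)²+(Δy)² ≤ 11² = 121.
  Site A (12, 19): covers {N4, N5, N1} → 56
  Site B (5, 14): covers {N3, N5, N7} → 44
  Site C (20, 13): covers {N4, N2, N5, N1} → 136
Maximum coverage at Site C: 136 households.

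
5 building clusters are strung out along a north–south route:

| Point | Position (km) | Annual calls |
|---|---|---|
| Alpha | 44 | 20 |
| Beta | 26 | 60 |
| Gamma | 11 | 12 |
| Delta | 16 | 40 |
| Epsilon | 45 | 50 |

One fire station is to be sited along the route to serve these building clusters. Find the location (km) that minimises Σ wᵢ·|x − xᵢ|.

x = 26

For a sum of weighted absolute distances on a line, the optimum is the weighted median (not the mean). Total weight W = 182; half-weight = 91.
Sort by position and accumulate weight:
  km 11 (Gamma, w=12) → cum 12
  km 16 (Delta, w=40) → cum 52
  km 26 (Beta, w=60) → cum 112  ≥ 91 → median here
  km 44 (Alpha, w=20) → cum 132
  km 45 (Epsilon, w=50) → cum 182
Optimal location: km 26.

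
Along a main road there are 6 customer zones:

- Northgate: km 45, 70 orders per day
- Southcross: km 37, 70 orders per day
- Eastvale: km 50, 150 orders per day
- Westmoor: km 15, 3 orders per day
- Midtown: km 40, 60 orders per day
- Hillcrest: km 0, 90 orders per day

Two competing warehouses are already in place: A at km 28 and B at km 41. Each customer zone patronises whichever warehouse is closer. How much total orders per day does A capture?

93

The indifferent point is the midpoint (28+41)/2 = 34.5; customer zones left of it (closer to A at 28) go to A, those right go to B.
  Hillcrest at 0 (w=90) → A
  Westmoor at 15 (w=3) → A
  Southcross at 37 (w=70) → B
  Midtown at 40 (w=60) → B
  Northgate at 45 (w=70) → B
  Eastvale at 50 (w=150) → B
A captures 93; B captures 350.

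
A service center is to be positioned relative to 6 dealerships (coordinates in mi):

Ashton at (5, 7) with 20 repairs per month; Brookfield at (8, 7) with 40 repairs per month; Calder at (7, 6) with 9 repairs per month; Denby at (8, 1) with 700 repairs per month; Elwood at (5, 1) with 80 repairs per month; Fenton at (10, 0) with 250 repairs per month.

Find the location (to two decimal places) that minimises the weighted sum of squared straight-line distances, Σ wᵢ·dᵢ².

The minimiser of Σwᵢ‖p−pᵢ‖² is the weighted centroid p* = (Σwᵢpᵢ)/(Σwᵢ).
Σwᵢ = 1099.
Σwᵢxᵢ = 20·5 + 40·8 + 9·7 + 700·8 + 80·5 + 250·10 = 8983.
Σwᵢyᵢ = 20·7 + 40·7 + 9·6 + 700·1 + 80·1 + 250·0 = 1254.
x* = 8983/1099 = 8.17, y* = 1254/1099 = 1.14.

(8.17, 1.14)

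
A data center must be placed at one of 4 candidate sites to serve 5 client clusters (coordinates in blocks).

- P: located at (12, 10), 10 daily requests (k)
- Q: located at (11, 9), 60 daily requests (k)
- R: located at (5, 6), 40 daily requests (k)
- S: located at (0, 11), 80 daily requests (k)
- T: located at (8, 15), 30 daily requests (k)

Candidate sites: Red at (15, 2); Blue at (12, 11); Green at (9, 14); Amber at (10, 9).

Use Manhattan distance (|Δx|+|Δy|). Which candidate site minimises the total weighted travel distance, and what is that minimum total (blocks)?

Total weighted distance at each candidate:
  Red (15, 2): total = 3850
  Blue (12, 11): total = 1870
  Green (9, 14): total = 1990
  Amber (10, 9): total = 1610
Minimum is at Amber with total 1610 blocks.

Amber, total 1610 blocks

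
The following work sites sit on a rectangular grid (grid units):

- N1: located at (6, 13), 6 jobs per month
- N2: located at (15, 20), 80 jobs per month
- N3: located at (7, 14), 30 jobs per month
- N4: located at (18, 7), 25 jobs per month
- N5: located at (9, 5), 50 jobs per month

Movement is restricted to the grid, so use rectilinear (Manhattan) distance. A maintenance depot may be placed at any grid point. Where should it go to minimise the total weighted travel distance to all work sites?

(15, 14)

Manhattan distance separates: Σwᵢ(|x−xᵢ|+|y−yᵢ|) = Σwᵢ|x−xᵢ| + Σwᵢ|y−yᵢ|, so x and y are optimised independently as 1-D weighted medians.
Total weight W = 191; half = 95.5.
x-coordinate, sorted with cumulative weight:
  x=6 (N1, w=6) cum 6
  x=7 (N3, w=30) cum 36
  x=9 (N5, w=50) cum 86
  x=15 (N2, w=80) cum 166  ← median
  x=18 (N4, w=25) cum 191
⇒ x* = 15
y-coordinate, sorted with cumulative weight:
  y=5 (N5, w=50) cum 50
  y=7 (N4, w=25) cum 75
  y=13 (N1, w=6) cum 81
  y=14 (N3, w=30) cum 111  ← median
  y=20 (N2, w=80) cum 191
⇒ y* = 14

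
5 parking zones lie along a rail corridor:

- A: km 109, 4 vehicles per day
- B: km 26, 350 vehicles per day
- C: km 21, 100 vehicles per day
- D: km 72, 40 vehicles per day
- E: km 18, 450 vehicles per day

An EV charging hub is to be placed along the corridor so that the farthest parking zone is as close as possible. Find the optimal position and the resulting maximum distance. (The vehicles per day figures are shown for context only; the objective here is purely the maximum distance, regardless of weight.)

location 63.5, max distance 45.5

The 1-center on a line is the midpoint of the two extreme points: leftmost at 18, rightmost at 109.
Optimal location = (18 + 109)/2 = 63.5; maximum distance = (109 − 18)/2 = 45.5.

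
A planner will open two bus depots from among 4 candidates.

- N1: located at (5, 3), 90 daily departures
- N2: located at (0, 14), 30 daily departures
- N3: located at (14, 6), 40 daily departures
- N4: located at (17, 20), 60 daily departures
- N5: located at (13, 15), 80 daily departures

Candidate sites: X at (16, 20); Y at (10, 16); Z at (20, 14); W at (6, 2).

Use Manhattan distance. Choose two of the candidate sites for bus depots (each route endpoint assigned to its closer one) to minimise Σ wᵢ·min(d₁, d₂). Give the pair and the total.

Evaluate every pair (each demand assigned to the nearer of the two):
  {X, W}: total = 1900
  {Y, W}: total = 2000
  {Z, W}: total = 2380
  {X, Y}: total = 2920
  {Y, Z}: total = 3400
  {X, Z}: total = 4200
Best pair: {X, W} with total 1900.

{X, W}, total 1900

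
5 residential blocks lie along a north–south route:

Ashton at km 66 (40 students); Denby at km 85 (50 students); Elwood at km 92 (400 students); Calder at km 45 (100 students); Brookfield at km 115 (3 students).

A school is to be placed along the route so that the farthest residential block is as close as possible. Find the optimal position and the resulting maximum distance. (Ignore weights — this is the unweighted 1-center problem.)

location 80, max distance 35

The 1-center on a line is the midpoint of the two extreme points: leftmost at 45, rightmost at 115.
Optimal location = (45 + 115)/2 = 80; maximum distance = (115 − 45)/2 = 35.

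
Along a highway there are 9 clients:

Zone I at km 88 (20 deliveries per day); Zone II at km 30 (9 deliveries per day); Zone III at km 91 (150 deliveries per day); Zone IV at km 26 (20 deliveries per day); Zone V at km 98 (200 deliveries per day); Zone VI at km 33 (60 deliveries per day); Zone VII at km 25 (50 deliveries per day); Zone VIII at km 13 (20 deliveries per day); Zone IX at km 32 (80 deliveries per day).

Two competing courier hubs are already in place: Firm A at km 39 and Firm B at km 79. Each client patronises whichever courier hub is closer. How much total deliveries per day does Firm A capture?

The indifferent point is the midpoint (39+79)/2 = 59; clients left of it (closer to Firm A at 39) go to Firm A, those right go to Firm B.
  Zone VIII at 13 (w=20) → Firm A
  Zone VII at 25 (w=50) → Firm A
  Zone IV at 26 (w=20) → Firm A
  Zone II at 30 (w=9) → Firm A
  Zone IX at 32 (w=80) → Firm A
  Zone VI at 33 (w=60) → Firm A
  Zone I at 88 (w=20) → Firm B
  Zone III at 91 (w=150) → Firm B
  Zone V at 98 (w=200) → Firm B
Firm A captures 239; Firm B captures 370.

239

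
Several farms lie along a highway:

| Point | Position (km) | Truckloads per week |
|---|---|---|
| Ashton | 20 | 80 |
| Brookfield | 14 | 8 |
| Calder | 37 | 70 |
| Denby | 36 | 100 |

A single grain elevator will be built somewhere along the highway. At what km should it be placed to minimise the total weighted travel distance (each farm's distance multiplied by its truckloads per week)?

x = 36

For a sum of weighted absolute distances on a line, the optimum is the weighted median (not the mean). Total weight W = 258; half-weight = 129.
Sort by position and accumulate weight:
  km 14 (Brookfield, w=8) → cum 8
  km 20 (Ashton, w=80) → cum 88
  km 36 (Denby, w=100) → cum 188  ≥ 129 → median here
  km 37 (Calder, w=70) → cum 258
Optimal location: km 36.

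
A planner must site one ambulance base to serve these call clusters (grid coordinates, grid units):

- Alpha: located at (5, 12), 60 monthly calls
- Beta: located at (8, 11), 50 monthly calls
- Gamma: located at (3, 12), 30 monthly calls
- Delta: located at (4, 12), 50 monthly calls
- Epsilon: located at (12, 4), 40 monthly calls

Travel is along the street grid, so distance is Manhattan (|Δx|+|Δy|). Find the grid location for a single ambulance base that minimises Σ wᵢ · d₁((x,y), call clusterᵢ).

Manhattan distance separates: Σwᵢ(|x−xᵢ|+|y−yᵢ|) = Σwᵢ|x−xᵢ| + Σwᵢ|y−yᵢ|, so x and y are optimised independently as 1-D weighted medians.
Total weight W = 230; half = 115.
x-coordinate, sorted with cumulative weight:
  x=3 (Gamma, w=30) cum 30
  x=4 (Delta, w=50) cum 80
  x=5 (Alpha, w=60) cum 140  ← median
  x=8 (Beta, w=50) cum 190
  x=12 (Epsilon, w=40) cum 230
⇒ x* = 5
y-coordinate, sorted with cumulative weight:
  y=4 (Epsilon, w=40) cum 40
  y=11 (Beta, w=50) cum 90
  y=12 (Alpha, w=60) cum 150  ← median
  y=12 (Gamma, w=30) cum 180
  y=12 (Delta, w=50) cum 230
⇒ y* = 12

(5, 12)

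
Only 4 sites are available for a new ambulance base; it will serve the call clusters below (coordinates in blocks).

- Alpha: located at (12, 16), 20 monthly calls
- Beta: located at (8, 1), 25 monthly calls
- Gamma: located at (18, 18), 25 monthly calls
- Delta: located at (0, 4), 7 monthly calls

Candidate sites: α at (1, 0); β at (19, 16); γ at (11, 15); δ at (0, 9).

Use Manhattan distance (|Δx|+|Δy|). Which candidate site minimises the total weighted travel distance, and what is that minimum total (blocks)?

γ, total 869 blocks

Total weighted distance at each candidate:
  α (1, 0): total = 1650
  β (19, 16): total = 1082
  γ (11, 15): total = 869
  δ (0, 9): total = 1490
Minimum is at γ with total 869 blocks.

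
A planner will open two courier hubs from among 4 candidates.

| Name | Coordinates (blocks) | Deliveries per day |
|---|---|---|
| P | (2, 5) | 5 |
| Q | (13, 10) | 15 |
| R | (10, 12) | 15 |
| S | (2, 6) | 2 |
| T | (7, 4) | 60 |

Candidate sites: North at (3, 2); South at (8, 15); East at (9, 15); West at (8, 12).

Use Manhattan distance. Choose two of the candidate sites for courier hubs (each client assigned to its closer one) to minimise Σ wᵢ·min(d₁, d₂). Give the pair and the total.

Evaluate every pair (each demand assigned to the nearer of the two):
  {North, West}: total = 525
  {North, East}: total = 585
  {North, South}: total = 615
  {South, West}: total = 764
  {East, West}: total = 764
  {South, East}: total = 1025
Best pair: {North, West} with total 525.

{North, West}, total 525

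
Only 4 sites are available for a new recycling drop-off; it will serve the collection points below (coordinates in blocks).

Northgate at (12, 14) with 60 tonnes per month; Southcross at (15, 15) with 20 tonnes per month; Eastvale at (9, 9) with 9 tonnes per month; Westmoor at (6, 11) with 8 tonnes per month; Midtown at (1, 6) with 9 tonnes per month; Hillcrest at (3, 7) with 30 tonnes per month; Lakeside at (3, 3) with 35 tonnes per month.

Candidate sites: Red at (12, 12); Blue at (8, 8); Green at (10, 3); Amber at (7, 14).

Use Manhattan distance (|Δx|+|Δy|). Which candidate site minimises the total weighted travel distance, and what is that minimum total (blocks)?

Blue, total 1549 blocks

Total weighted distance at each candidate:
  Red (12, 12): total = 1553
  Blue (8, 8): total = 1549
  Green (10, 3): total = 1962
  Amber (7, 14): total = 1556
Minimum is at Blue with total 1549 blocks.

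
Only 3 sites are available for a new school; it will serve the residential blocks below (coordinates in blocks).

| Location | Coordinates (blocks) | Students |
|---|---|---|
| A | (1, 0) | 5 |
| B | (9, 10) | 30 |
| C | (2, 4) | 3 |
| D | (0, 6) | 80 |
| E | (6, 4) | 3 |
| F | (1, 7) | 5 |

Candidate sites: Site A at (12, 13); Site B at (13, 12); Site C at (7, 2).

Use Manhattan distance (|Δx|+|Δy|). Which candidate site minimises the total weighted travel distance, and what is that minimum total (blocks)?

Site C, total 1305 blocks

Total weighted distance at each candidate:
  Site A (12, 13): total = 2007
  Site B (13, 12): total = 2007
  Site C (7, 2): total = 1305
Minimum is at Site C with total 1305 blocks.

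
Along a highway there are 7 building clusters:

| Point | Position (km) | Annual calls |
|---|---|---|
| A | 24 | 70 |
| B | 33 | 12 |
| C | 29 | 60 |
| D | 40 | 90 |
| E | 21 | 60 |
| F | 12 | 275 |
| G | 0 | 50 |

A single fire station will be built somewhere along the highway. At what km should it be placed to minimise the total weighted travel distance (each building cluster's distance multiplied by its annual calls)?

For a sum of weighted absolute distances on a line, the optimum is the weighted median (not the mean). Total weight W = 617; half-weight = 308.5.
Sort by position and accumulate weight:
  km 0 (G, w=50) → cum 50
  km 12 (F, w=275) → cum 325  ≥ 308.5 → median here
  km 21 (E, w=60) → cum 385
  km 24 (A, w=70) → cum 455
  km 29 (C, w=60) → cum 515
  km 33 (B, w=12) → cum 527
  km 40 (D, w=90) → cum 617
Optimal location: km 12.

x = 12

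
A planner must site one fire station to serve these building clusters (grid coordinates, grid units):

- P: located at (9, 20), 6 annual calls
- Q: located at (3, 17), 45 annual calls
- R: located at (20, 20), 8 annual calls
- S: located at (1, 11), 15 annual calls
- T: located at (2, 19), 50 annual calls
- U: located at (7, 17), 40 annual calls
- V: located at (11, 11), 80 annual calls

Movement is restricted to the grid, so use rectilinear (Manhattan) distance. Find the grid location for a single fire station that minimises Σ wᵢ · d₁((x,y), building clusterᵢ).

Manhattan distance separates: Σwᵢ(|x−xᵢ|+|y−yᵢ|) = Σwᵢ|x−xᵢ| + Σwᵢ|y−yᵢ|, so x and y are optimised independently as 1-D weighted medians.
Total weight W = 244; half = 122.
x-coordinate, sorted with cumulative weight:
  x=1 (S, w=15) cum 15
  x=2 (T, w=50) cum 65
  x=3 (Q, w=45) cum 110
  x=7 (U, w=40) cum 150  ← median
  x=9 (P, w=6) cum 156
  x=11 (V, w=80) cum 236
  x=20 (R, w=8) cum 244
⇒ x* = 7
y-coordinate, sorted with cumulative weight:
  y=11 (S, w=15) cum 15
  y=11 (V, w=80) cum 95
  y=17 (Q, w=45) cum 140  ← median
  y=17 (U, w=40) cum 180
  y=19 (T, w=50) cum 230
  y=20 (P, w=6) cum 236
  y=20 (R, w=8) cum 244
⇒ y* = 17

(7, 17)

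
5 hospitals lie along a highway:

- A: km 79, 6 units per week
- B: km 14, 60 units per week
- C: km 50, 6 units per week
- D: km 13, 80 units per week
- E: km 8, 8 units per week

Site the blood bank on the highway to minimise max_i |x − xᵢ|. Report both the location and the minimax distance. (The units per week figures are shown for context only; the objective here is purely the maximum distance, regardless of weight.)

location 43.5, max distance 35.5

The 1-center on a line is the midpoint of the two extreme points: leftmost at 8, rightmost at 79.
Optimal location = (8 + 79)/2 = 43.5; maximum distance = (79 − 8)/2 = 35.5.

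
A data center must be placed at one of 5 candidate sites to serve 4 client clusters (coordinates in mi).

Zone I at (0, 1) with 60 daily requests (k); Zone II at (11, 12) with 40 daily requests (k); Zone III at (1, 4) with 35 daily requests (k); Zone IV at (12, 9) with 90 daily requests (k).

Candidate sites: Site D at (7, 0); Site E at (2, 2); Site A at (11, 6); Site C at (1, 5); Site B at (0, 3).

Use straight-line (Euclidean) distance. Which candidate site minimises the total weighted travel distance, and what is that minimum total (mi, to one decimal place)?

Total weighted distance at each candidate:
  Site D (7, 0): total = 2109.2
  Site E (2, 2): total = 1849.2
  Site A (11, 6): total = 1606.5
  Site C (1, 5): total = 1824.1
  Site B (0, 3): total = 1945.5
Minimum is at Site A with total 1606.5 mi.

Site A, total 1606.5 mi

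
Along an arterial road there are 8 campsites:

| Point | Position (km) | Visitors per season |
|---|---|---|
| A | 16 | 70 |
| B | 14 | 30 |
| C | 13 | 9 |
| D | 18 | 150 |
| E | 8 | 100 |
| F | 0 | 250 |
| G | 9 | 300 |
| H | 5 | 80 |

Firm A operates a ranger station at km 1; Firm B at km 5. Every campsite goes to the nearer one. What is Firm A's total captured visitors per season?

The indifferent point is the midpoint (1+5)/2 = 3; campsites left of it (closer to Firm A at 1) go to Firm A, those right go to Firm B.
  F at 0 (w=250) → Firm A
  H at 5 (w=80) → Firm B
  E at 8 (w=100) → Firm B
  G at 9 (w=300) → Firm B
  C at 13 (w=9) → Firm B
  B at 14 (w=30) → Firm B
  A at 16 (w=70) → Firm B
  D at 18 (w=150) → Firm B
Firm A captures 250; Firm B captures 739.

250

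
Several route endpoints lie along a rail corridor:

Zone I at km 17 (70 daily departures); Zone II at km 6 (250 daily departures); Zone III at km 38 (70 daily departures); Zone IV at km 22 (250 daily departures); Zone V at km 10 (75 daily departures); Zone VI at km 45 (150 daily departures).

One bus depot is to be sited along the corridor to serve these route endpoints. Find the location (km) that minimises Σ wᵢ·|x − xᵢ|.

For a sum of weighted absolute distances on a line, the optimum is the weighted median (not the mean). Total weight W = 865; half-weight = 432.5.
Sort by position and accumulate weight:
  km 6 (Zone II, w=250) → cum 250
  km 10 (Zone V, w=75) → cum 325
  km 17 (Zone I, w=70) → cum 395
  km 22 (Zone IV, w=250) → cum 645  ≥ 432.5 → median here
  km 38 (Zone III, w=70) → cum 715
  km 45 (Zone VI, w=150) → cum 865
Optimal location: km 22.

x = 22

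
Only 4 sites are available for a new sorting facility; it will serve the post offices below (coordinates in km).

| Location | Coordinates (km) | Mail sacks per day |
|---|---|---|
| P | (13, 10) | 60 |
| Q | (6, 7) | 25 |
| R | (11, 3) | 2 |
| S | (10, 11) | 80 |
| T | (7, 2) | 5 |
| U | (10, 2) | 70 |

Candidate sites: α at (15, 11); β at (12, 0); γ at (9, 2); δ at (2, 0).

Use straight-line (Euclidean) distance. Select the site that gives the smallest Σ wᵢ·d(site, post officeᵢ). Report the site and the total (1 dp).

γ, total 1491.3 km

Total weighted distance at each candidate:
  α (15, 11): total = 1579.2
  β (12, 0): total = 1959.1
  γ (9, 2): total = 1491.3
  δ (2, 0): total = 2804.8
Minimum is at γ with total 1491.3 km.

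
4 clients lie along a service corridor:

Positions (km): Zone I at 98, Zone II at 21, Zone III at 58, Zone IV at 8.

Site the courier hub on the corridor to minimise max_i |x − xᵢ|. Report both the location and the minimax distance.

location 53, max distance 45

The 1-center on a line is the midpoint of the two extreme points: leftmost at 8, rightmost at 98.
Optimal location = (8 + 98)/2 = 53; maximum distance = (98 − 8)/2 = 45.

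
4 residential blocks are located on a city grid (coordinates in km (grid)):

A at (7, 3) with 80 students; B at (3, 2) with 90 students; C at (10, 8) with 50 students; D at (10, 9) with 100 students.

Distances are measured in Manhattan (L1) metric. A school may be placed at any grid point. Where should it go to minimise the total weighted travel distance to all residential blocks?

(7, 3)

Manhattan distance separates: Σwᵢ(|x−xᵢ|+|y−yᵢ|) = Σwᵢ|x−xᵢ| + Σwᵢ|y−yᵢ|, so x and y are optimised independently as 1-D weighted medians.
Total weight W = 320; half = 160.
x-coordinate, sorted with cumulative weight:
  x=3 (B, w=90) cum 90
  x=7 (A, w=80) cum 170  ← median
  x=10 (C, w=50) cum 220
  x=10 (D, w=100) cum 320
⇒ x* = 7
y-coordinate, sorted with cumulative weight:
  y=2 (B, w=90) cum 90
  y=3 (A, w=80) cum 170  ← median
  y=8 (C, w=50) cum 220
  y=9 (D, w=100) cum 320
⇒ y* = 3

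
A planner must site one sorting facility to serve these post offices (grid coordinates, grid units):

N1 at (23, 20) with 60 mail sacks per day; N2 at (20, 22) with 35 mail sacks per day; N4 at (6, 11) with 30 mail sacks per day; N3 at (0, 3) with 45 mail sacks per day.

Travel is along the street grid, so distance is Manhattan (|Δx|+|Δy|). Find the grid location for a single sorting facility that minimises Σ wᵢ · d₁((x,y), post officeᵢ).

(20, 20)

Manhattan distance separates: Σwᵢ(|x−xᵢ|+|y−yᵢ|) = Σwᵢ|x−xᵢ| + Σwᵢ|y−yᵢ|, so x and y are optimised independently as 1-D weighted medians.
Total weight W = 170; half = 85.
x-coordinate, sorted with cumulative weight:
  x=0 (N3, w=45) cum 45
  x=6 (N4, w=30) cum 75
  x=20 (N2, w=35) cum 110  ← median
  x=23 (N1, w=60) cum 170
⇒ x* = 20
y-coordinate, sorted with cumulative weight:
  y=3 (N3, w=45) cum 45
  y=11 (N4, w=30) cum 75
  y=20 (N1, w=60) cum 135  ← median
  y=22 (N2, w=35) cum 170
⇒ y* = 20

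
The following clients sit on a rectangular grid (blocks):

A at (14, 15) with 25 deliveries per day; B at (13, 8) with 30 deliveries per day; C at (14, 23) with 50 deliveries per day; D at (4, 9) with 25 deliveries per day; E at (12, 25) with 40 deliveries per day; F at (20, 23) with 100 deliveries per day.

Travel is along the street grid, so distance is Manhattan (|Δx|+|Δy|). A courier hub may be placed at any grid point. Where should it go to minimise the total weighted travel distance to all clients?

Manhattan distance separates: Σwᵢ(|x−xᵢ|+|y−yᵢ|) = Σwᵢ|x−xᵢ| + Σwᵢ|y−yᵢ|, so x and y are optimised independently as 1-D weighted medians.
Total weight W = 270; half = 135.
x-coordinate, sorted with cumulative weight:
  x=4 (D, w=25) cum 25
  x=12 (E, w=40) cum 65
  x=13 (B, w=30) cum 95
  x=14 (A, w=25) cum 120
  x=14 (C, w=50) cum 170  ← median
  x=20 (F, w=100) cum 270
⇒ x* = 14
y-coordinate, sorted with cumulative weight:
  y=8 (B, w=30) cum 30
  y=9 (D, w=25) cum 55
  y=15 (A, w=25) cum 80
  y=23 (C, w=50) cum 130
  y=23 (F, w=100) cum 230  ← median
  y=25 (E, w=40) cum 270
⇒ y* = 23

(14, 23)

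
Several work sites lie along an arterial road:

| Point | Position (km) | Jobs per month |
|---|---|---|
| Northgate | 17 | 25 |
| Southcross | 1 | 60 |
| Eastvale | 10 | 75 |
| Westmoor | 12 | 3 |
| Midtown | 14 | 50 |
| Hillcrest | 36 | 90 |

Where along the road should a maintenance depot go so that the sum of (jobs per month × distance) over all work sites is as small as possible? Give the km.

x = 14

For a sum of weighted absolute distances on a line, the optimum is the weighted median (not the mean). Total weight W = 303; half-weight = 151.5.
Sort by position and accumulate weight:
  km 1 (Southcross, w=60) → cum 60
  km 10 (Eastvale, w=75) → cum 135
  km 12 (Westmoor, w=3) → cum 138
  km 14 (Midtown, w=50) → cum 188  ≥ 151.5 → median here
  km 17 (Northgate, w=25) → cum 213
  km 36 (Hillcrest, w=90) → cum 303
Optimal location: km 14.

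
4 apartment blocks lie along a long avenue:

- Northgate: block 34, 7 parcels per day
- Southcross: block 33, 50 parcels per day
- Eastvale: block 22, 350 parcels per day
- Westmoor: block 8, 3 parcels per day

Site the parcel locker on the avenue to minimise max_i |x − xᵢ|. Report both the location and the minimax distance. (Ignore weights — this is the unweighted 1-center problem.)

location 21, max distance 13

The 1-center on a line is the midpoint of the two extreme points: leftmost at 8, rightmost at 34.
Optimal location = (8 + 34)/2 = 21; maximum distance = (34 − 8)/2 = 13.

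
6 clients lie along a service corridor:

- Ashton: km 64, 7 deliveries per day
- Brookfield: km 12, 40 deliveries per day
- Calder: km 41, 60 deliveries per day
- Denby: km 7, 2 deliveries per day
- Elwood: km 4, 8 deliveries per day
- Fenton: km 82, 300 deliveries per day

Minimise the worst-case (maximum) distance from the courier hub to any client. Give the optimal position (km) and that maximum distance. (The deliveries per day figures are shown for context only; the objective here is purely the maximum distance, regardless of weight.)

location 43, max distance 39

The 1-center on a line is the midpoint of the two extreme points: leftmost at 4, rightmost at 82.
Optimal location = (4 + 82)/2 = 43; maximum distance = (82 − 4)/2 = 39.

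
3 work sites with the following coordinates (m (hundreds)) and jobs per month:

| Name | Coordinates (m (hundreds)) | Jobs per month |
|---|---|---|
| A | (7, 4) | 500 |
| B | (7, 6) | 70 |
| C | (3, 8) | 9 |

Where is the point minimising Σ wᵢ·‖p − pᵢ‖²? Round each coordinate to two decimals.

The minimiser of Σwᵢ‖p−pᵢ‖² is the weighted centroid p* = (Σwᵢpᵢ)/(Σwᵢ).
Σwᵢ = 579.
Σwᵢxᵢ = 500·7 + 70·7 + 9·3 = 4017.
Σwᵢyᵢ = 500·4 + 70·6 + 9·8 = 2492.
x* = 4017/579 = 6.94, y* = 2492/579 = 4.30.

(6.94, 4.30)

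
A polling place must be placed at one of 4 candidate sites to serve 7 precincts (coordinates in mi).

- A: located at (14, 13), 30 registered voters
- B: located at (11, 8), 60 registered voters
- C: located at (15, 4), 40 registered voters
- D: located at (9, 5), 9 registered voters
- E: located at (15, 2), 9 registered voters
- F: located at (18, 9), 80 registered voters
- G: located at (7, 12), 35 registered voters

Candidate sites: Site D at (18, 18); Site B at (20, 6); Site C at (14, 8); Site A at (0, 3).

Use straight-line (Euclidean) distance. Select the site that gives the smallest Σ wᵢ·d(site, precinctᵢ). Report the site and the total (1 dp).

Total weighted distance at each candidate:
  Site D (18, 18): total = 2944.6
  Site B (20, 6): total = 1991.8
  Site C (14, 8): total = 1214.2
  Site A (0, 3): total = 3977.7
Minimum is at Site C with total 1214.2 mi.

Site C, total 1214.2 mi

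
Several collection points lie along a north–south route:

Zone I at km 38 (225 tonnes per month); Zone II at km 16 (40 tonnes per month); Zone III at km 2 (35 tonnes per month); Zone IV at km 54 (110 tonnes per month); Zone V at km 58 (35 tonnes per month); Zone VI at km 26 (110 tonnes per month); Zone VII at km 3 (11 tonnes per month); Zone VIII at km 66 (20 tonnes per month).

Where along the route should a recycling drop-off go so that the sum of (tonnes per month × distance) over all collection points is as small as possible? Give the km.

x = 38

For a sum of weighted absolute distances on a line, the optimum is the weighted median (not the mean). Total weight W = 586; half-weight = 293.
Sort by position and accumulate weight:
  km 2 (Zone III, w=35) → cum 35
  km 3 (Zone VII, w=11) → cum 46
  km 16 (Zone II, w=40) → cum 86
  km 26 (Zone VI, w=110) → cum 196
  km 38 (Zone I, w=225) → cum 421  ≥ 293 → median here
  km 54 (Zone IV, w=110) → cum 531
  km 58 (Zone V, w=35) → cum 566
  km 66 (Zone VIII, w=20) → cum 586
Optimal location: km 38.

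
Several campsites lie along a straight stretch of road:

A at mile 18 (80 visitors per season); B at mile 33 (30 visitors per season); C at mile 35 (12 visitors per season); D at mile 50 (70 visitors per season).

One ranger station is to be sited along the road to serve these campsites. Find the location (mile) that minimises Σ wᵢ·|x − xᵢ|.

x = 33

For a sum of weighted absolute distances on a line, the optimum is the weighted median (not the mean). Total weight W = 192; half-weight = 96.
Sort by position and accumulate weight:
  mile 18 (A, w=80) → cum 80
  mile 33 (B, w=30) → cum 110  ≥ 96 → median here
  mile 35 (C, w=12) → cum 122
  mile 50 (D, w=70) → cum 192
Optimal location: mile 33.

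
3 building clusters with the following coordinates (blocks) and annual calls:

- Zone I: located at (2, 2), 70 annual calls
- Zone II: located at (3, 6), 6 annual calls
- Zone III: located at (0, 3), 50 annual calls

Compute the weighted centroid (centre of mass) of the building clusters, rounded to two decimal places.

(1.25, 2.59)

The minimiser of Σwᵢ‖p−pᵢ‖² is the weighted centroid p* = (Σwᵢpᵢ)/(Σwᵢ).
Σwᵢ = 126.
Σwᵢxᵢ = 70·2 + 6·3 + 50·0 = 158.
Σwᵢyᵢ = 70·2 + 6·6 + 50·3 = 326.
x* = 158/126 = 1.25, y* = 326/126 = 2.59.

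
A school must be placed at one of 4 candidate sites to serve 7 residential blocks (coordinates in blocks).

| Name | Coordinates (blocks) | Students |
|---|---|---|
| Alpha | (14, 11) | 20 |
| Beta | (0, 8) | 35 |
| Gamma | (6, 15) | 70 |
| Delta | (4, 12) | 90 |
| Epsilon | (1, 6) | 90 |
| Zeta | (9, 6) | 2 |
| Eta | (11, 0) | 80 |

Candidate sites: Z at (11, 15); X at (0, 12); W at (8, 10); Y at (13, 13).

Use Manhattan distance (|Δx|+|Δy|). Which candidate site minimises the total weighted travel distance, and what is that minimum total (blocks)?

Total weighted distance at each candidate:
  Z (11, 15): total = 4952
  X (0, 12): total = 3930
  W (8, 10): total = 3560
  Y (13, 13): total = 5152
Minimum is at W with total 3560 blocks.

W, total 3560 blocks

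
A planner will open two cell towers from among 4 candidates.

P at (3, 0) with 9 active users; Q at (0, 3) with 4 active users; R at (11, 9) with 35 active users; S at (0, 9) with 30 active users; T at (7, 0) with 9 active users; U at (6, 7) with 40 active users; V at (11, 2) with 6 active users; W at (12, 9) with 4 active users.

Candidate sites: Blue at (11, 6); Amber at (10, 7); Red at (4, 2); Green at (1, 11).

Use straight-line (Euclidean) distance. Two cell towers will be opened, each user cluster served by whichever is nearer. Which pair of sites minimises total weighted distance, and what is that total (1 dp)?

Evaluate every pair (each demand assigned to the nearer of the two):
  {Amber, Green}: total = 537.1
  {Amber, Red}: total = 591.1
  {Blue, Green}: total = 599.8
  {Blue, Red}: total = 656.5
  {Blue, Amber}: total = 776.6
  {Red, Green}: total = 782.6
Best pair: {Amber, Green} with total 537.1.

{Amber, Green}, total 537.1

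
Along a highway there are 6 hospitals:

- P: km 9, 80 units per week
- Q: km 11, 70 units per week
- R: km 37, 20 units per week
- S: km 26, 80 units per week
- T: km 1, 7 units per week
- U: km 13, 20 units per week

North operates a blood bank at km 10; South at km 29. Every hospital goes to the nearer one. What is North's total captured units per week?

The indifferent point is the midpoint (10+29)/2 = 19.5; hospitals left of it (closer to North at 10) go to North, those right go to South.
  T at 1 (w=7) → North
  P at 9 (w=80) → North
  Q at 11 (w=70) → North
  U at 13 (w=20) → North
  S at 26 (w=80) → South
  R at 37 (w=20) → South
North captures 177; South captures 100.

177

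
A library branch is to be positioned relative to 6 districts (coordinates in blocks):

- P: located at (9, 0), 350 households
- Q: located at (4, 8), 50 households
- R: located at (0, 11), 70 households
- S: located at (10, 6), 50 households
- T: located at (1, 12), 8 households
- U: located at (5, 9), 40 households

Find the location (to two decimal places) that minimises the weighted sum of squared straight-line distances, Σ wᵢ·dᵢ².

(7.14, 3.39)

The minimiser of Σwᵢ‖p−pᵢ‖² is the weighted centroid p* = (Σwᵢpᵢ)/(Σwᵢ).
Σwᵢ = 568.
Σwᵢxᵢ = 350·9 + 50·4 + 70·0 + 50·10 + 8·1 + 40·5 = 4058.
Σwᵢyᵢ = 350·0 + 50·8 + 70·11 + 50·6 + 8·12 + 40·9 = 1926.
x* = 4058/568 = 7.14, y* = 1926/568 = 3.39.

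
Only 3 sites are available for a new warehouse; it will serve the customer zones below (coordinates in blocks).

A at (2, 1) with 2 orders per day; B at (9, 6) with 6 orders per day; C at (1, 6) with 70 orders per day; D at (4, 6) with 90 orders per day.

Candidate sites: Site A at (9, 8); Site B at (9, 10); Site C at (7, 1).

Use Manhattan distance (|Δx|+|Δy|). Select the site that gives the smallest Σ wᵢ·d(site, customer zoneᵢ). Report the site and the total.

Total weighted distance at each candidate:
  Site A (9, 8): total = 1370
  Site B (9, 10): total = 1706
  Site C (7, 1): total = 1542
Minimum is at Site A with total 1370 blocks.

Site A, total 1370 blocks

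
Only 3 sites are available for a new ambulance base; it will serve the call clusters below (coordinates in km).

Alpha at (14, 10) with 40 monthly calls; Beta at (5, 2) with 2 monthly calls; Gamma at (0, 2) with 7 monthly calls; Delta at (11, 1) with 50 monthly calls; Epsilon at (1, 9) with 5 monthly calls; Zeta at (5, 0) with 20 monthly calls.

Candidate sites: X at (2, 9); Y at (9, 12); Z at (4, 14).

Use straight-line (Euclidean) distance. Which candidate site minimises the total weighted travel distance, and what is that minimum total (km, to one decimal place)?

Total weighted distance at each candidate:
  X (2, 9): total = 1344.7
  Y (9, 12): total = 1185.8
  Z (4, 14): total = 1591.5
Minimum is at Y with total 1185.8 km.

Y, total 1185.8 km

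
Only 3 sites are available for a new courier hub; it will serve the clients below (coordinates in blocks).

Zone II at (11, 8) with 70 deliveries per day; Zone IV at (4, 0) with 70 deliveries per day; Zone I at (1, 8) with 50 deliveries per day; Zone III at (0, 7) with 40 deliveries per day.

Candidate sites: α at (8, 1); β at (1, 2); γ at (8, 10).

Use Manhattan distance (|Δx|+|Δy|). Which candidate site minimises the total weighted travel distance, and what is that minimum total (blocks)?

Total weighted distance at each candidate:
  α (8, 1): total = 2310
  β (1, 2): total = 2010
  γ (8, 10): total = 2220
Minimum is at β with total 2010 blocks.

β, total 2010 blocks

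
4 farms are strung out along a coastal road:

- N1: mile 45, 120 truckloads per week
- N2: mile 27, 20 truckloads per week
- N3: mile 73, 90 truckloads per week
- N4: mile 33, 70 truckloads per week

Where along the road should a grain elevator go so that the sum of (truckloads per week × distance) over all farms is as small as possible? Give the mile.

x = 45

For a sum of weighted absolute distances on a line, the optimum is the weighted median (not the mean). Total weight W = 300; half-weight = 150.
Sort by position and accumulate weight:
  mile 27 (N2, w=20) → cum 20
  mile 33 (N4, w=70) → cum 90
  mile 45 (N1, w=120) → cum 210  ≥ 150 → median here
  mile 73 (N3, w=90) → cum 300
Optimal location: mile 45.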